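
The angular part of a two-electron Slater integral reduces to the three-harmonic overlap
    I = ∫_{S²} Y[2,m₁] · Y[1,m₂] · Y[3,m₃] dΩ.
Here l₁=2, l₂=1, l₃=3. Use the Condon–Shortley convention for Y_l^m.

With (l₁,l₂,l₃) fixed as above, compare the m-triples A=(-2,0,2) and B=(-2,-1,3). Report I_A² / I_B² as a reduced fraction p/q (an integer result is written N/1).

l's match ⇒ only the (l;m) 3-j factors differ between A and B.
A: triangle coeff Δ(2,1,3) = 1/105; Σ_t [0,0]: t=0:+1/24 = 1/24; (3j)²=1/21 [(2 1 3; -2 0 2)], sign=-1
B: triangle coeff Δ(2,1,3) = 1/105; Σ_t [0,0]: t=0:+1/48 = 1/48; (3j)²=1/7 [(2 1 3; -2 -1 3)], sign=+1
I_A²/I_B² = (1/21)/(1/7) = 1/3

1/3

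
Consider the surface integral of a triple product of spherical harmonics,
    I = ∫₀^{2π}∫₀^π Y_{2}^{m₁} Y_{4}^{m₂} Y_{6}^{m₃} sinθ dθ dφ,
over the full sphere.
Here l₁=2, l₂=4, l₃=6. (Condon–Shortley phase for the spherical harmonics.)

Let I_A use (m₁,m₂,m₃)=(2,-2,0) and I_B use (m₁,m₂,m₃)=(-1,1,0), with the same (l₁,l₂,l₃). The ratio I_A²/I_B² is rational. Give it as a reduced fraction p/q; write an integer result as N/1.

1/8

Shared (l₁,l₂,l₃)=(2,4,6): N and (l;000)² cancel in I_A²/I_B².
A: Δ = 0!·4!·8!/13! = 1/6435; Racah Σ t=0..0: t=0:+1/34560 = 1/34560; ⇒ 3j(2 4 6; 2 -2 0)² = 1/429, sgn +1
B: Δ = 0!·4!·8!/13! = 1/6435; Racah Σ t=0..0: t=0:+1/4320 = 1/4320; ⇒ 3j(2 4 6; -1 1 0)² = 8/429, sgn +1
I_A²/I_B² = (1/429)/(8/429) = 1/8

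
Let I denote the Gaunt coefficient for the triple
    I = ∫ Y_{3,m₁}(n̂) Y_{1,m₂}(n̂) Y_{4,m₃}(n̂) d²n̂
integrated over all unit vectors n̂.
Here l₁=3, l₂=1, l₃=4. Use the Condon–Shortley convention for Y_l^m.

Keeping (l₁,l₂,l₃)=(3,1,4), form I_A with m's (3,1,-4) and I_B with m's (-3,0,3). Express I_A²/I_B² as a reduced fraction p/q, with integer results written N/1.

4/1

Shared (l₁,l₂,l₃)=(3,1,4): N and (l;000)² cancel in I_A²/I_B².
A: Δ = 0!·6!·2!/9! = 1/252; Racah Σ t=0..0: t=0:+1/1440 = 1/1440; ⇒ 3j(3 1 4; 3 1 -4)² = 1/9, sgn +1
B: Δ = 0!·6!·2!/9! = 1/252; Racah Σ t=0..0: t=0:+1/720 = 1/720; ⇒ 3j(3 1 4; -3 0 3)² = 1/36, sgn -1
I_A²/I_B² = (1/9)/(1/36) = 4/1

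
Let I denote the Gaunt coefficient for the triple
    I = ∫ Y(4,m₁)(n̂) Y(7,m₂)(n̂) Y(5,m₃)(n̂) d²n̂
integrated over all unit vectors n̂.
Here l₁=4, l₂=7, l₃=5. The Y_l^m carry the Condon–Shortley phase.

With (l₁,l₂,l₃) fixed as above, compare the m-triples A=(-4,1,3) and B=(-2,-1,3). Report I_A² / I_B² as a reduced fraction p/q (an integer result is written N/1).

Shared (l₁,l₂,l₃)=(4,7,5): N and (l;000)² cancel in I_A²/I_B².
A: Δ = 6!·2!·8!/17! = 1/6126120; Racah Σ t=6..6: t=6:+1/2073600 = 1/2073600; ⇒ 3j(4 7 5; -4 1 3)² = 392/109395, sgn +1
B: Δ = 6!·2!·8!/17! = 1/6126120; Racah Σ t=4..6: t=4:+1/138240 t=5:−1/604800 t=6:+1/58060800 = 13/2322432; ⇒ 3j(4 7 5; -2 -1 3)² = 1625/94248, sgn +1
I_A²/I_B² = (392/109395)/(1625/94248) = 21952/105625

21952/105625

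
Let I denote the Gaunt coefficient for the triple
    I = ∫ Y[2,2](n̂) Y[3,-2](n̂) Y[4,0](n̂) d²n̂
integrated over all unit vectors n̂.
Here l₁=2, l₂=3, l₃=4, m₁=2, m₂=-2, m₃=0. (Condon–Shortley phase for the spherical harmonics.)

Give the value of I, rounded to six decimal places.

0.000000

L=9 odd ⇒ parity kills the (l;000) factor ⇒ I = 0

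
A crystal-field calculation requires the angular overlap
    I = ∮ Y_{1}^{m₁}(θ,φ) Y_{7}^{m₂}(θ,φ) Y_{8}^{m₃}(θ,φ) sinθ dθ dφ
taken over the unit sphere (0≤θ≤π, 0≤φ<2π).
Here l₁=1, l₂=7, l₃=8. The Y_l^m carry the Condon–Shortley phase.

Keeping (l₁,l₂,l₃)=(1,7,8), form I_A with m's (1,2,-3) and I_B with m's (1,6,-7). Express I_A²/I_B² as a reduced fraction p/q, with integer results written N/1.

Same 1,7,8: normalisation and zero-m 3j drop out of the ratio.
A: Δ: 0! 2! 14! / 17! → 1/2040; sum: t=0:+1/87091200 = 1/87091200; 3j²(1 7 8; 1 2 -3) = Δ·Π!·Σ² = 11/408  (sign -1)
B: Δ: 0! 2! 14! / 17! → 1/2040; sum: t=0:+1/12454041600 = 1/12454041600; 3j²(1 7 8; 1 6 -7) = Δ·Π!·Σ² = 7/136  (sign -1)
I_A²/I_B² = (11/408)/(7/136) = 11/21

11/21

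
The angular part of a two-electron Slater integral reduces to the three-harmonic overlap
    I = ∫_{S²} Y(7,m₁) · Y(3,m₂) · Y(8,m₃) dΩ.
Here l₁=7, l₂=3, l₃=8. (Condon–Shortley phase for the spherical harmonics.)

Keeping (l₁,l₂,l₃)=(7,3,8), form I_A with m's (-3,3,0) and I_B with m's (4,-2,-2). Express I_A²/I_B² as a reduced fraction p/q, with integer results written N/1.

Same 7,3,8: normalisation and zero-m 3j drop out of the ratio.
A: Δ: 2! 12! 4! / 19! → 1/5290740; sum: t=2:+1/46448640 = 1/46448640; 3j²(7 3 8; -3 3 0) = Δ·Π!·Σ² = 75/8398  (sign +1)
B: Δ: 2! 12! 4! / 19! → 1/5290740; sum: t=0:+1/26127360 t=1:−1/174182400 = 17/522547200; 3j²(7 3 8; 4 -2 -2) = Δ·Π!·Σ² = 935/62244  (sign +1)
I_A²/I_B² = (75/8398)/(935/62244) = 1890/3179

1890/3179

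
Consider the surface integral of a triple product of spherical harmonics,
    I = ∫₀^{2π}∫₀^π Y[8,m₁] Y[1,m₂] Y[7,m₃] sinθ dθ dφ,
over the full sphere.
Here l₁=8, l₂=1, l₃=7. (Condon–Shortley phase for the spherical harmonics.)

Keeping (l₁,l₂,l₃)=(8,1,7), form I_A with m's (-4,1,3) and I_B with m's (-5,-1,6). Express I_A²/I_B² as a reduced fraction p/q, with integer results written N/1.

22/1

Shared (l₁,l₂,l₃)=(8,1,7): N and (l;000)² cancel in I_A²/I_B².
A: Δ = 2!·14!·0!/17! = 1/2040; Racah Σ t=2..2: t=2:+1/174182400 = 1/174182400; ⇒ 3j(8 1 7; -4 1 3)² = 11/340, sgn +1
B: Δ = 2!·14!·0!/17! = 1/2040; Racah Σ t=0..0: t=0:+1/12454041600 = 1/12454041600; ⇒ 3j(8 1 7; -5 -1 6)² = 1/680, sgn -1
I_A²/I_B² = (11/340)/(1/680) = 22/1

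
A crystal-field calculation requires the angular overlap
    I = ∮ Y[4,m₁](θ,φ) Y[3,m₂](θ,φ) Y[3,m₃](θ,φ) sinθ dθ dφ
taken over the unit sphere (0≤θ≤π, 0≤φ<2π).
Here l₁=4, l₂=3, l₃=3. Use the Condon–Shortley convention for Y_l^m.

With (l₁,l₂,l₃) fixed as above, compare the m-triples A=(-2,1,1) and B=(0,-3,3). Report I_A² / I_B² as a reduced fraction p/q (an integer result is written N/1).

40/9

Same 4,3,3: normalisation and zero-m 3j drop out of the ratio.
A: Δ: 4! 4! 2! / 11! → 1/34650; sum: t=2:+1/192 t=3:−1/36 t=4:+1/192 = -5/288; 3j²(4 3 3; -2 1 1) = Δ·Π!·Σ² = 20/693  (sign -1)
B: Δ: 4! 4! 2! / 11! → 1/34650; sum: t=0:+1/1152 = 1/1152; 3j²(4 3 3; 0 -3 3) = Δ·Π!·Σ² = 1/154  (sign +1)
I_A²/I_B² = (20/693)/(1/154) = 40/9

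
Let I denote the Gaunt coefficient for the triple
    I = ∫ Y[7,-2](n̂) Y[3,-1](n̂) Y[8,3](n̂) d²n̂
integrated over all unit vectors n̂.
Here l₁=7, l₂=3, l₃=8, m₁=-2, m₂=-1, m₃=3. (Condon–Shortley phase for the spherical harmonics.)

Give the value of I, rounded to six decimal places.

m-sum 0 ✓  L=18 even ✓  4≤8≤10 ✓
Π(2lᵢ+1) = 15×7×17 = 1785
triangle coeff Δ(7,3,8) = 1/5290740
Σ_t [0,2]: t=0:+1/7257600 t=1:−1/2073600 t=2:+1/7257600 = -1/4838400
(3j)²=252/20995 [(7 3 8; 0 0 0)], sign=-1
Σ_t [0,2]: t=0:+1/17418240 t=1:−1/5806080 t=2:+1/29030400 = -1/12441600
(3j)²=154/12597 [(7 3 8; -2 -1 3)], sign=+1
⇒ 4πI² = 271656/1037153
I = (-1)√(271656/1037153/(4π)) = -0.14437211

-0.144372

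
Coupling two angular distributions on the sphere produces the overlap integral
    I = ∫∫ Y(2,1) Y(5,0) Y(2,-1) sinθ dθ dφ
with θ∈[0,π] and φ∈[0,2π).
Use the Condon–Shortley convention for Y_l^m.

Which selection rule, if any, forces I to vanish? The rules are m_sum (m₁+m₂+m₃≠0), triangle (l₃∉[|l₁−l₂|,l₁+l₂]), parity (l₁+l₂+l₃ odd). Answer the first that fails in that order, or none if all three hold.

triangle

Σmᵢ = 0  ✓
l₃∈[|l₁−l₂|,l₁+l₂]=[3,7], have l₃=2  ✗
Σlᵢ = 9 ⇒ odd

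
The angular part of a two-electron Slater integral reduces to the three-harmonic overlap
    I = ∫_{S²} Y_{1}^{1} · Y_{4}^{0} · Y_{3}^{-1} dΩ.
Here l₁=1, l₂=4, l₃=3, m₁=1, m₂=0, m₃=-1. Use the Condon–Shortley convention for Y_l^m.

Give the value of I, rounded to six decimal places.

0.150786

Rules hold: Σm=0, L=8 even, 3≤3≤5.
N = 3·9·7 = 189
Δ = 2!·0!·6!/9! = 1/252
Racah Σ t=1..1: t=1:−1/36 = -1/36
⇒ 3j(1 4 3; 0 0 0)² = 4/63, sgn +1
Racah Σ t=0..0: t=0:+1/96 = 1/96
⇒ 3j(1 4 3; 1 0 -1)² = 1/42, sgn +1
4πI² = N·(3j₀)²·(3jₘ)² = 2/7
I = +1·√(0.285714/4π) = 0.15078601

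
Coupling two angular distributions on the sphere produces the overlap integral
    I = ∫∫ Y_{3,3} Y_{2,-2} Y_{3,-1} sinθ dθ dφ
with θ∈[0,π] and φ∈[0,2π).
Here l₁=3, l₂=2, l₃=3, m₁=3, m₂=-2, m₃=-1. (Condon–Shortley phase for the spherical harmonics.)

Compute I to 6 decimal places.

m-sum 0 ✓  L=8 even ✓  1≤3≤5 ✓
Π(2lᵢ+1) = 7×5×7 = 245
triangle coeff Δ(3,2,3) = 1/3780
Σ_t [0,2]: t=0:+1/24 t=1:−1/4 t=2:+1/24 = -1/6
(3j)²=4/105 [(3 2 3; 0 0 0)], sign=+1
Σ_t [0,0]: t=0:+1/96 = 1/96
(3j)²=1/42 [(3 2 3; 3 -2 -1)], sign=+1
⇒ 4πI² = 2/9
I = (+1)√(2/9/(4π)) = 0.13298076

0.132981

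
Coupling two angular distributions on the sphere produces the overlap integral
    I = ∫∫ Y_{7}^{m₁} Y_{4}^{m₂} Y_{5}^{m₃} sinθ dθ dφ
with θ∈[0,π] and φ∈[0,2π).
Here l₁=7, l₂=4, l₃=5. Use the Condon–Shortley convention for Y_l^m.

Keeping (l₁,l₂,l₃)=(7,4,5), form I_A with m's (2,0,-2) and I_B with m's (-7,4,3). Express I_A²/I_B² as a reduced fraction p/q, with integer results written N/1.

480/7007

l's match ⇒ only the (l;m) 3-j factors differ between A and B.
A: triangle coeff Δ(7,4,5) = 1/6126120; Σ_t [2,4]: t=2:+1/69120 t=3:−1/51840 t=4:+1/483840 = -1/362880; (3j)²=16/17017 [(7 4 5; 2 0 -2)], sign=+1
B: triangle coeff Δ(7,4,5) = 1/6126120; Σ_t [6,6]: t=6:+1/58060800 = 1/58060800; (3j)²=7/510 [(7 4 5; -7 4 3)], sign=+1
I_A²/I_B² = (16/17017)/(7/510) = 480/7007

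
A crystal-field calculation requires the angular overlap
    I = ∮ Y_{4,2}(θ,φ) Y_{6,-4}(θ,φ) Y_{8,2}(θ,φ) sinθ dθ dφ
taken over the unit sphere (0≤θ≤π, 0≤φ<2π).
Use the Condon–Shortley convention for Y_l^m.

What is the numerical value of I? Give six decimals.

m-sum 0 ✓  L=18 even ✓  2≤8≤10 ✓
Π(2lᵢ+1) = 9×13×17 = 1989
triangle coeff Δ(4,6,8) = 1/23279256
Σ_t [0,2]: t=0:+1/1658880 t=1:−1/518400 t=2:+1/1658880 = -1/1382400
(3j)²=504/46189 [(4 6 8; 0 0 0)], sign=-1
Σ_t [0,2]: t=0:+1/7741440 t=1:−1/43545600 t=2:+1/5225472000 = 139/1306368000
(3j)²=38642/2909907 [(4 6 8; 2 -4 2)], sign=+1
⇒ 4πI² = 2782224/9653501
I = (-1)√(2782224/9653501/(4π)) = -0.15144282

-0.151443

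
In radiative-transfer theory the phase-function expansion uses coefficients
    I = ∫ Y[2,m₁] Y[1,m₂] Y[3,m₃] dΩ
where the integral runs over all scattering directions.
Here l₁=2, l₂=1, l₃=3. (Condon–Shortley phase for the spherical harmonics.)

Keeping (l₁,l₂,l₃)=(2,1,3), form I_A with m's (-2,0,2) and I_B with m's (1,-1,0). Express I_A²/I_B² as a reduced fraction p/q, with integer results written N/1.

5/3

l's match ⇒ only the (l;m) 3-j factors differ between A and B.
A: triangle coeff Δ(2,1,3) = 1/105; Σ_t [0,0]: t=0:+1/24 = 1/24; (3j)²=1/21 [(2 1 3; -2 0 2)], sign=-1
B: triangle coeff Δ(2,1,3) = 1/105; Σ_t [0,0]: t=0:+1/12 = 1/12; (3j)²=1/35 [(2 1 3; 1 -1 0)], sign=-1
I_A²/I_B² = (1/21)/(1/35) = 5/3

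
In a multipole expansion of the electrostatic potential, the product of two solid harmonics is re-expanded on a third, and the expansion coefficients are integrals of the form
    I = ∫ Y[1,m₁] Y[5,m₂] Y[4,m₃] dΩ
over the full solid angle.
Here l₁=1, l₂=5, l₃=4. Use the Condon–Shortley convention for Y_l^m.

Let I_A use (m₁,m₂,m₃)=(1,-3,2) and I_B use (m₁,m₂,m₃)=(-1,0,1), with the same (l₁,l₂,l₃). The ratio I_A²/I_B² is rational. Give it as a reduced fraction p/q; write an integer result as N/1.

Shared (l₁,l₂,l₃)=(1,5,4): N and (l;000)² cancel in I_A²/I_B².
A: Δ = 2!·0!·8!/11! = 1/495; Racah Σ t=0..0: t=0:+1/2880 = 1/2880; ⇒ 3j(1 5 4; 1 -3 2)² = 28/495, sgn +1
B: Δ = 2!·0!·8!/11! = 1/495; Racah Σ t=2..2: t=2:+1/1440 = 1/1440; ⇒ 3j(1 5 4; -1 0 1)² = 2/99, sgn -1
I_A²/I_B² = (28/495)/(2/99) = 14/5

14/5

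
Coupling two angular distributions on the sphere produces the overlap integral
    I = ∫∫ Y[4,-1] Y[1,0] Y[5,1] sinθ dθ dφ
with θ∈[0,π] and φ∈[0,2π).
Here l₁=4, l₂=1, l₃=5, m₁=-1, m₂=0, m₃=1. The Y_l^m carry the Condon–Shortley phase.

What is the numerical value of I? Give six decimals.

m-sum 0 ✓  L=10 even ✓  3≤5≤5 ✓
Π(2lᵢ+1) = 9×3×11 = 297
triangle coeff Δ(4,1,5) = 1/495
Σ_t [0,0]: t=0:+1/576 = 1/576
(3j)²=5/99 [(4 1 5; 0 0 0)], sign=-1
Σ_t [0,0]: t=0:+1/720 = 1/720
(3j)²=8/165 [(4 1 5; -1 0 1)], sign=+1
⇒ 4πI² = 8/11
I = (-1)√(8/11/(4π)) = -0.24057125

-0.240571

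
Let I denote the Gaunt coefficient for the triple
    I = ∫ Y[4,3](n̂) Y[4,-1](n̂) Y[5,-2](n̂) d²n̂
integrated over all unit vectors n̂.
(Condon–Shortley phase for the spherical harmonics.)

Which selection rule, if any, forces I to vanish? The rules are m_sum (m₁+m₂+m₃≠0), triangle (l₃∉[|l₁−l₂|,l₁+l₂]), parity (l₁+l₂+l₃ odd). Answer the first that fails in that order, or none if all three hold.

m₁+m₂+m₃ = 3 − 1 − 2 = 0  ✓
triangle: |4−4|=0 ≤ l₃=5 ≤ 4+4=8  ✓
parity: l₁+l₂+l₃ = 13 is odd  ✗

parity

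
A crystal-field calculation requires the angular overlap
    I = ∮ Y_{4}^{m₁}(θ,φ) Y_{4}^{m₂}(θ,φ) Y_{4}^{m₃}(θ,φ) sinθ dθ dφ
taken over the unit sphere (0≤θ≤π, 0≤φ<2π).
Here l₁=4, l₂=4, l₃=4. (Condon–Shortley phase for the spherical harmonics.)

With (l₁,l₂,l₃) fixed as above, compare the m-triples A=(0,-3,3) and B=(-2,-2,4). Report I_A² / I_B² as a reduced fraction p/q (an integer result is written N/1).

Shared (l₁,l₂,l₃)=(4,4,4): N and (l;000)² cancel in I_A²/I_B².
A: Δ = 4!·4!·4!/13! = 1/450450; Racah Σ t=0..1: t=0:+1/3456 t=1:−1/864 = -1/1152; ⇒ 3j(4 4 4; 0 -3 3)² = 7/286, sgn +1
B: Δ = 4!·4!·4!/13! = 1/450450; Racah Σ t=2..2: t=2:+1/2304 = 1/2304; ⇒ 3j(4 4 4; -2 -2 4)² = 5/143, sgn +1
I_A²/I_B² = (7/286)/(5/143) = 7/10

7/10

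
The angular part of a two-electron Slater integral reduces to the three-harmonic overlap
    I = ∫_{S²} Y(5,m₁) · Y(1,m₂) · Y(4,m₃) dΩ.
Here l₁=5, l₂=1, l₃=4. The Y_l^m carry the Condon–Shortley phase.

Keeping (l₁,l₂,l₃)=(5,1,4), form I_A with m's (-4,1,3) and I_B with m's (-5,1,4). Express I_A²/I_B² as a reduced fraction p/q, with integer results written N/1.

4/5

Shared (l₁,l₂,l₃)=(5,1,4): N and (l;000)² cancel in I_A²/I_B².
A: Δ = 2!·8!·0!/11! = 1/495; Racah Σ t=2..2: t=2:+1/10080 = 1/10080; ⇒ 3j(5 1 4; -4 1 3)² = 4/55, sgn -1
B: Δ = 2!·8!·0!/11! = 1/495; Racah Σ t=2..2: t=2:+1/80640 = 1/80640; ⇒ 3j(5 1 4; -5 1 4)² = 1/11, sgn +1
I_A²/I_B² = (4/55)/(1/11) = 4/5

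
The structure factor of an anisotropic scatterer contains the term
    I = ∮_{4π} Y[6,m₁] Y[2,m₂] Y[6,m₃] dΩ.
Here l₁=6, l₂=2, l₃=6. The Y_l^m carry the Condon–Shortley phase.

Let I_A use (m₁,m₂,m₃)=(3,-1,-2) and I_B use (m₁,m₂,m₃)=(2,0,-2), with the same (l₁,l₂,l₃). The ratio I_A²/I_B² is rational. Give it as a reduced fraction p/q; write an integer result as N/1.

3/2

Shared (l₁,l₂,l₃)=(6,2,6): N and (l;000)² cancel in I_A²/I_B².
A: Δ = 2!·10!·2!/15! = 1/90090; Racah Σ t=0..1: t=0:+1/60480 t=1:−1/161280 = 1/96768; ⇒ 3j(6 2 6; 3 -1 -2)² = 15/1001, sgn +1
B: Δ = 2!·10!·2!/15! = 1/90090; Racah Σ t=0..2: t=0:+1/69120 t=1:−1/30240 t=2:+1/322560 = -1/64512; ⇒ 3j(6 2 6; 2 0 -2)² = 10/1001, sgn -1
I_A²/I_B² = (15/1001)/(10/1001) = 3/2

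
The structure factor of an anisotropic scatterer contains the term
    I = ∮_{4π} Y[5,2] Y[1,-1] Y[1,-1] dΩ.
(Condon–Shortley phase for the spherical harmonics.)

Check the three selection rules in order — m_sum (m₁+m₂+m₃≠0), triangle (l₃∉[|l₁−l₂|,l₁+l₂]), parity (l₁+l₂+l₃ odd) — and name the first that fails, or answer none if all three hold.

Σmᵢ = 0  ✓
l₃∈[|l₁−l₂|,l₁+l₂]=[4,6], have l₃=1  ✗
Σlᵢ = 7 ⇒ odd

triangle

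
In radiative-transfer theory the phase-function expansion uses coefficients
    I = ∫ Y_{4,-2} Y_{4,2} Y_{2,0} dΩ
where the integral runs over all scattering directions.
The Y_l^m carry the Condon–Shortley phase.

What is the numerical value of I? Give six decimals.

m-sum 0 ✓  L=10 even ✓  0≤2≤8 ✓
Π(2lᵢ+1) = 9×9×5 = 405
triangle coeff Δ(4,4,2) = 1/13860
Σ_t [2,4]: t=2:+1/192 t=3:−1/36 t=4:+1/192 = -5/288
(3j)²=20/693 [(4 4 2; 0 0 0)], sign=-1
Σ_t [4,6]: t=4:+1/192 t=5:−1/120 t=6:+1/2880 = -1/360
(3j)²=16/3465 [(4 4 2; -2 2 0)], sign=-1
⇒ 4πI² = 320/5929
I = (+1)√(320/5929/(4π)) = 0.06553591

0.065536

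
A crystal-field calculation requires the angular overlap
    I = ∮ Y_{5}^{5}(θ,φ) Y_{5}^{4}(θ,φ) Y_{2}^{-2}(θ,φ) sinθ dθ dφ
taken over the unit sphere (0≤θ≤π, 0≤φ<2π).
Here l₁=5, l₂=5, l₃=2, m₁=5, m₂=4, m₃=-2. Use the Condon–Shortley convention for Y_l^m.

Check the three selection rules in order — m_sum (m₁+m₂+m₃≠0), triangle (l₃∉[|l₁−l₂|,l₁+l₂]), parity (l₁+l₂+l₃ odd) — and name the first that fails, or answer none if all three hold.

m_sum

azimuthal sum: 5 + 4 − 2 = 7  ✗
0 ≤ 2 ≤ 10 (triangle on l)
L = 5 + 5 + 2 = 12 (even)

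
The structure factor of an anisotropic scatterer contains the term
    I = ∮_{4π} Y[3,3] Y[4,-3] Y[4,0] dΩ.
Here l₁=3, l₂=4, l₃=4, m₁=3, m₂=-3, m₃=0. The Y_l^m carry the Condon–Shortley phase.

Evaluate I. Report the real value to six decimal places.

0.000000

L=11 odd ⇒ parity kills the (l;000) factor ⇒ I = 0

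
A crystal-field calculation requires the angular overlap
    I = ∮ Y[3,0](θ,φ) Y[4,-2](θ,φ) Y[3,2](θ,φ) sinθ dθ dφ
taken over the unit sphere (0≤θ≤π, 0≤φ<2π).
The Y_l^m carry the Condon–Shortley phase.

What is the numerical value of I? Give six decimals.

m-sum 0 ✓  L=10 even ✓  1≤3≤7 ✓
Π(2lᵢ+1) = 7×9×7 = 441
triangle coeff Δ(3,4,3) = 1/34650
Σ_t [1,3]: t=1:−1/72 t=2:+1/16 t=3:−1/72 = 5/144
(3j)²=2/77 [(3 4 3; 0 0 0)], sign=-1
Σ_t [1,2]: t=1:−1/72 t=2:+1/96 = -1/288
(3j)²=1/462 [(3 4 3; 0 -2 2)], sign=+1
⇒ 4πI² = 3/121
I = (-1)√(3/121/(4π)) = -0.04441841

-0.044418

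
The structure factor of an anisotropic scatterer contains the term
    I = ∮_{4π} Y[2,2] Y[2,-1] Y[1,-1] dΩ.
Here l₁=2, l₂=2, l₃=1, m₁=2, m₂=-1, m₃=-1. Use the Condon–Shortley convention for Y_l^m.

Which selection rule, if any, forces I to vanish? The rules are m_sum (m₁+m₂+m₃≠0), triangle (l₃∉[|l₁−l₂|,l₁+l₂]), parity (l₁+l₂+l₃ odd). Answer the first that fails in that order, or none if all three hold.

Σmᵢ = 0  ✓
l₃∈[|l₁−l₂|,l₁+l₂]=[0,4], have l₃=1  ✓
Σlᵢ = 5 ⇒ odd  ✗

parity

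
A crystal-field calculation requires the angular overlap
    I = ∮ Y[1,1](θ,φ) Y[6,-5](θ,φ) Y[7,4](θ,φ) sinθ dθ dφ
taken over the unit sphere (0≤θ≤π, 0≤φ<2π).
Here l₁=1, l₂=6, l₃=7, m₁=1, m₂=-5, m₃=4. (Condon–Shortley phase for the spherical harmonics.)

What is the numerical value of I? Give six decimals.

Checks pass: Σm=0; 14 even; l₃=7∈[5,7].
(2·1+1)(2·6+1)(2·7+1) = 585
Δ: 0! 2! 12! / 15! → 1/1365
sum: t=0:+1/518400 = 1/518400
3j²(1 6 7; 0 0 0) = Δ·Π!·Σ² = 7/195  (sign -1)
sum: t=0:+1/79833600 = 1/79833600
3j²(1 6 7; 1 -5 4) = Δ·Π!·Σ² = 1/455  (sign -1)
combine: 4πI² = 585·7/195·1/455 = 3/65
take √, sign +1: I = 0.06060368

0.060604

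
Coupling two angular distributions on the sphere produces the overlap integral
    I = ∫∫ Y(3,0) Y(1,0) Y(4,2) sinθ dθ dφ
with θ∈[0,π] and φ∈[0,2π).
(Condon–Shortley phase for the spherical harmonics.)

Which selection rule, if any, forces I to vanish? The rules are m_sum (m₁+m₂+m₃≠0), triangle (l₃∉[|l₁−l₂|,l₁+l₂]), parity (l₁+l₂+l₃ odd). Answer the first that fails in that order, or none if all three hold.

m_sum

m₁+m₂+m₃ = 0 + 0 + 2 = 2  ✗
triangle: |3−1|=2 ≤ l₃=4 ≤ 3+1=4
parity: l₁+l₂+l₃ = 8 is even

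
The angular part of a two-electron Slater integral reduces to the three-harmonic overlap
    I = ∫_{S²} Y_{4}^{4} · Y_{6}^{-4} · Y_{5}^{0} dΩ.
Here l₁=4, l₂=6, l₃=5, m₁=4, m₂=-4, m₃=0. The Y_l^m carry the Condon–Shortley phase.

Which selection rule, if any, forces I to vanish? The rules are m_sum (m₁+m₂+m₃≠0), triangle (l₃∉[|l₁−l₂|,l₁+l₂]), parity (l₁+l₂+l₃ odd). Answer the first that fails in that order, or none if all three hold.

parity

m₁+m₂+m₃ = 4 − 4 + 0 = 0  ✓
triangle: |4−6|=2 ≤ l₃=5 ≤ 4+6=10  ✓
parity: l₁+l₂+l₃ = 15 is odd  ✗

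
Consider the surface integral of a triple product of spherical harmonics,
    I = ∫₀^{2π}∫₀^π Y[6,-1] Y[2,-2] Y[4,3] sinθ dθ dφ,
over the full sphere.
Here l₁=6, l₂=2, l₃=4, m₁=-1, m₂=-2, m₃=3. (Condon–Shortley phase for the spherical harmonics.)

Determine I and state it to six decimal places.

Rules hold: Σm=0, L=12 even, 4≤4≤8.
N = 13·5·9 = 585
Δ = 4!·8!·0!/13! = 1/6435
Racah Σ t=2..2: t=2:+1/2304 = 1/2304
⇒ 3j(6 2 4; 0 0 0)² = 5/143, sgn +1
Racah Σ t=0..0: t=0:+1/120960 = 1/120960
⇒ 3j(6 2 4; -1 -2 3)² = 1/1287, sgn -1
4πI² = N·(3j₀)²·(3jₘ)² = 25/1573
I = -1·√(0.0158932/4π) = -0.03556319

-0.035563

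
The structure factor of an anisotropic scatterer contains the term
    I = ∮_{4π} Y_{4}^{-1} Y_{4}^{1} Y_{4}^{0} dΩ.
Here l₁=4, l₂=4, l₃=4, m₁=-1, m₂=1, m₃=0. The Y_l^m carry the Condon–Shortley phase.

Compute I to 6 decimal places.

-0.068481

Checks pass: Σm=0; 12 even; l₃=4∈[0,8].
(2·4+1)(2·4+1)(2·4+1) = 729
Δ: 4! 4! 4! / 13! → 1/450450
sum: t=0:+1/13824 t=1:−1/216 t=2:+1/64 t=3:−1/216 t=4:+1/13824 = 5/768
3j²(4 4 4; 0 0 0) = Δ·Π!·Σ² = 18/1001  (sign +1)
sum: t=1:−1/3456 t=2:+1/144 t=3:−1/96 t=4:+1/864 = -1/384
3j²(4 4 4; -1 1 0) = Δ·Π!·Σ² = 9/2002  (sign -1)
combine: 4πI² = 729·18/1001·9/2002 = 59049/1002001
take √, sign -1: I = -0.06848055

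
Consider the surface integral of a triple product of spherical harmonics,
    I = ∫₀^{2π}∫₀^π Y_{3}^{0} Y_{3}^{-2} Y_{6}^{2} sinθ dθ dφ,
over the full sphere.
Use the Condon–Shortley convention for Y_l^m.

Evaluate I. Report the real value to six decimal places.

0.177420

m-sum 0 ✓  L=12 even ✓  0≤6≤6 ✓
Π(2lᵢ+1) = 7×7×13 = 637
triangle coeff Δ(3,3,6) = 1/12012
Σ_t [0,0]: t=0:+1/1296 = 1/1296
(3j)²=100/3003 [(3 3 6; 0 0 0)], sign=+1
Σ_t [0,0]: t=0:+1/4320 = 1/4320
(3j)²=8/429 [(3 3 6; 0 -2 2)], sign=+1
⇒ 4πI² = 5600/14157
I = (+1)√(5600/14157/(4π)) = 0.17742036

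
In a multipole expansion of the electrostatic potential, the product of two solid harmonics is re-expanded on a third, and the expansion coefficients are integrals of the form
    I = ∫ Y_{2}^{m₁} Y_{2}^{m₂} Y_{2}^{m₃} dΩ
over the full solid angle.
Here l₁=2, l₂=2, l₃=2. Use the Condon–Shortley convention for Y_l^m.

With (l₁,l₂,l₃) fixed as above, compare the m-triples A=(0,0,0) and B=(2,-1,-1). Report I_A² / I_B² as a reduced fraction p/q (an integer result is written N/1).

2/3

Shared (l₁,l₂,l₃)=(2,2,2): N and (l;000)² cancel in I_A²/I_B².
A: Δ = 2!·2!·2!/7! = 1/630; Racah Σ t=0..2: t=0:+1/8 t=1:−1/1 t=2:+1/8 = -3/4; ⇒ 3j(2 2 2; 0 0 0)² = 2/35, sgn -1
B: Δ = 2!·2!·2!/7! = 1/630; Racah Σ t=0..0: t=0:+1/4 = 1/4; ⇒ 3j(2 2 2; 2 -1 -1)² = 3/35, sgn -1
I_A²/I_B² = (2/35)/(3/35) = 2/3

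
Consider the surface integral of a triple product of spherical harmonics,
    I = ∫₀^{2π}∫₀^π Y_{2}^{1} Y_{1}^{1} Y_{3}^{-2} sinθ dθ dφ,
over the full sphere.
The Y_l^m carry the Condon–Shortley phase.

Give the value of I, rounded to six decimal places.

Checks pass: Σm=0; 6 even; l₃=3∈[1,3].
(2·2+1)(2·1+1)(2·3+1) = 105
Δ: 0! 4! 2! / 7! → 1/105
sum: t=0:+1/4 = 1/4
3j²(2 1 3; 0 0 0) = Δ·Π!·Σ² = 3/35  (sign -1)
sum: t=0:+1/12 = 1/12
3j²(2 1 3; 1 1 -2) = Δ·Π!·Σ² = 2/21  (sign -1)
combine: 4πI² = 105·3/35·2/21 = 6/7
take √, sign +1: I = 0.26116903

0.261169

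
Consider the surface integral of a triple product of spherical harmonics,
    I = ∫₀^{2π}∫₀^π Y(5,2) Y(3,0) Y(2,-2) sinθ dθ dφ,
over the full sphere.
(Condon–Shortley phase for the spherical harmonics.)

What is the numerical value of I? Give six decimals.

Rules hold: Σm=0, L=10 even, 2≤2≤8.
N = 11·7·5 = 385
Δ = 6!·4!·0!/11! = 1/2310
Racah Σ t=3..3: t=3:−1/144 = -1/144
⇒ 3j(5 3 2; 0 0 0)² = 10/231, sgn -1
Racah Σ t=3..3: t=3:−1/864 = -1/864
⇒ 3j(5 3 2; 2 0 -2)² = 1/66, sgn -1
4πI² = N·(3j₀)²·(3jₘ)² = 25/99
I = +1·√(0.252525/4π) = 0.14175797

0.141758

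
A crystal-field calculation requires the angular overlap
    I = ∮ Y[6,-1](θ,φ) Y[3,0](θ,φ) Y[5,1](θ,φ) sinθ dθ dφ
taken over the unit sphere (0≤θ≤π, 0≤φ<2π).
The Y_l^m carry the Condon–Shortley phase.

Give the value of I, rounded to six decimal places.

-0.123080

Checks pass: Σm=0; 14 even; l₃=5∈[3,9].
(2·6+1)(2·3+1)(2·5+1) = 1001
Δ: 4! 8! 2! / 15! → 1/675675
sum: t=1:−1/8640 t=2:+1/2304 t=3:−1/8640 = 7/34560
3j²(6 3 5; 0 0 0) = Δ·Π!·Σ² = 7/429  (sign -1)
sum: t=1:−1/17280 t=2:+1/2880 t=3:−1/6912 = 1/6912
3j²(6 3 5; -1 0 1) = Δ·Π!·Σ² = 5/429  (sign +1)
combine: 4πI² = 1001·7/429·5/429 = 245/1287
take √, sign -1: I = -0.12308038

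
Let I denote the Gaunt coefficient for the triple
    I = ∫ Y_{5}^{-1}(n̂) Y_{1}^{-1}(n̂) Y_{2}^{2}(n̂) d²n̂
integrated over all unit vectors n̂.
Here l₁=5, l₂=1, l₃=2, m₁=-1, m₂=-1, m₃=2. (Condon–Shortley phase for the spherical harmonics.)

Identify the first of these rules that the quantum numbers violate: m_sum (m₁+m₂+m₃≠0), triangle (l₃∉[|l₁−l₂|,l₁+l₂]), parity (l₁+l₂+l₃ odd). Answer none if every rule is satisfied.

m₁+m₂+m₃ = -1 − 1 + 2 = 0  ✓
triangle: |5−1|=4 ≤ l₃=2 ≤ 5+1=6  ✗
parity: l₁+l₂+l₃ = 8 is even

triangle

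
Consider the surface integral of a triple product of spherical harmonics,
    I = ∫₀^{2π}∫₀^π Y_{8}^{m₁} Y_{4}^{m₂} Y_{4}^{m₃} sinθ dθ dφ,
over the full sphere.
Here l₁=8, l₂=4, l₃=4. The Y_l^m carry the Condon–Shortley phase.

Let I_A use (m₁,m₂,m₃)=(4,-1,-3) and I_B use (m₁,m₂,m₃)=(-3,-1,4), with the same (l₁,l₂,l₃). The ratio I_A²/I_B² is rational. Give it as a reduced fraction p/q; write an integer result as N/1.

Same 8,4,4: normalisation and zero-m 3j drop out of the ratio.
A: Δ: 8! 8! 0! / 17! → 1/218790; sum: t=3:−1/3628800 = -1/3628800; 3j²(8 4 4; 4 -1 -3) = Δ·Π!·Σ² = 16/1105  (sign +1)
B: Δ: 8! 8! 0! / 17! → 1/218790; sum: t=3:−1/29030400 = -1/29030400; 3j²(8 4 4; -3 -1 4) = Δ·Π!·Σ² = 1/1326  (sign -1)
I_A²/I_B² = (16/1105)/(1/1326) = 96/5

96/5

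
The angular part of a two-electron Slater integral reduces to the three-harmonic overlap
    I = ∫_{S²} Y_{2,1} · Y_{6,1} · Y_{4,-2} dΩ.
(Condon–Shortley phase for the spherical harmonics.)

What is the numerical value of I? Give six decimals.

Rules hold: Σm=0, L=12 even, 4≤4≤8.
N = 5·13·9 = 585
Δ = 4!·0!·8!/13! = 1/6435
Racah Σ t=2..2: t=2:+1/2304 = 1/2304
⇒ 3j(2 6 4; 0 0 0)² = 5/143, sgn +1
Racah Σ t=1..1: t=1:−1/8640 = -1/8640
⇒ 3j(2 6 4; 1 1 -2)² = 14/1287, sgn -1
4πI² = N·(3j₀)²·(3jₘ)² = 350/1573
I = -1·√(0.222505/4π) = -0.13306527

-0.133065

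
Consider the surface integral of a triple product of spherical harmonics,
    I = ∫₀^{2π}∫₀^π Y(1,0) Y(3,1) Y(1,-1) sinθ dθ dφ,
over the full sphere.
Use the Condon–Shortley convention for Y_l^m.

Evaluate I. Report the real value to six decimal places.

triangle: need 2≤l₃≤4, have 1; I=0

0.000000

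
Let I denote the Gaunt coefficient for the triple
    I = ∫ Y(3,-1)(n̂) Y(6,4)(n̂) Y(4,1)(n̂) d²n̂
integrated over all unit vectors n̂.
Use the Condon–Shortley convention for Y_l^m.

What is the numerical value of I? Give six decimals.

0.000000

-1 + 4 + 1 = 4 ≠ 0: azimuthal integral kills it; I = 0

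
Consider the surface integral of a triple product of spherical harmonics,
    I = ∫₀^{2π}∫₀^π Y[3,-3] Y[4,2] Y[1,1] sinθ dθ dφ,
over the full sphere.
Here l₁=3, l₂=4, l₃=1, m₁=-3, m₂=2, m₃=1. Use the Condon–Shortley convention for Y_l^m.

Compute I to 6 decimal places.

Rules hold: Σm=0, L=8 even, 1≤1≤7.
N = 7·9·3 = 189
Δ = 6!·0!·2!/9! = 1/252
Racah Σ t=3..3: t=3:−1/36 = -1/36
⇒ 3j(3 4 1; 0 0 0)² = 4/63, sgn +1
Racah Σ t=6..6: t=6:+1/1440 = 1/1440
⇒ 3j(3 4 1; -3 2 1)² = 1/252, sgn +1
4πI² = N·(3j₀)²·(3jₘ)² = 1/21
I = +1·√(0.047619/4π) = 0.06155813

0.061558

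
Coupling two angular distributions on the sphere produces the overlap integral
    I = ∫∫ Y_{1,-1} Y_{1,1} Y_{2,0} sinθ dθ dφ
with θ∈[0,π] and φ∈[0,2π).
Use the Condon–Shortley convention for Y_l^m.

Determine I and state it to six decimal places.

0.126157

Rules hold: Σm=0, L=4 even, 0≤2≤2.
N = 3·3·5 = 45
Δ = 0!·2!·2!/5! = 1/30
Racah Σ t=0..0: t=0:+1/1 = 1/1
⇒ 3j(1 1 2; 0 0 0)² = 2/15, sgn +1
Racah Σ t=0..0: t=0:+1/4 = 1/4
⇒ 3j(1 1 2; -1 1 0)² = 1/30, sgn +1
4πI² = N·(3j₀)²·(3jₘ)² = 1/5
I = +1·√(0.2/4π) = 0.12615663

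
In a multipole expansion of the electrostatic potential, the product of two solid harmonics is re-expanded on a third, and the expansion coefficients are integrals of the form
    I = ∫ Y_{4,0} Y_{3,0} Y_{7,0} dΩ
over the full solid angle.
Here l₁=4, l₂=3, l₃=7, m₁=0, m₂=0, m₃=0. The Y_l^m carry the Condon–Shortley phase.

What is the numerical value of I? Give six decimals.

0.235831

Checks pass: Σm=0; 14 even; l₃=7∈[1,7].
(2·4+1)(2·3+1)(2·7+1) = 945
Δ: 0! 8! 6! / 15! → 1/45045
sum: t=0:+1/20736 = 1/20736
3j²(4 3 7; 0 0 0) = Δ·Π!·Σ² = 35/1287  (sign -1)
(m-triple is (0,0,0) — same symbol as above.)
combine: 4πI² = 945·35/1287·35/1287 = 42875/61347
take √, sign +1: I = 0.23583077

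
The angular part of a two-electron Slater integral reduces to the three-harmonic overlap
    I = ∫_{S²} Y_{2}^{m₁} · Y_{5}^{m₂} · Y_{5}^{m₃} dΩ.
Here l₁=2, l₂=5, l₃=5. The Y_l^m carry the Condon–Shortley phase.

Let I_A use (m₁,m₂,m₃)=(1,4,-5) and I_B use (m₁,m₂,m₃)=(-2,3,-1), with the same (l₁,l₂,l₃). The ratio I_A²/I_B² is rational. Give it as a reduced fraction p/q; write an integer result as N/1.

135/112

Same 2,5,5: normalisation and zero-m 3j drop out of the ratio.
A: Δ: 2! 2! 8! / 13! → 1/38610; sum: t=1:−1/80640 = -1/80640; 3j²(2 5 5; 1 4 -5) = Δ·Π!·Σ² = 9/286  (sign -1)
B: Δ: 2! 2! 8! / 13! → 1/38610; sum: t=2:+1/5760 = 1/5760; 3j²(2 5 5; -2 3 -1) = Δ·Π!·Σ² = 56/2145  (sign +1)
I_A²/I_B² = (9/286)/(56/2145) = 135/112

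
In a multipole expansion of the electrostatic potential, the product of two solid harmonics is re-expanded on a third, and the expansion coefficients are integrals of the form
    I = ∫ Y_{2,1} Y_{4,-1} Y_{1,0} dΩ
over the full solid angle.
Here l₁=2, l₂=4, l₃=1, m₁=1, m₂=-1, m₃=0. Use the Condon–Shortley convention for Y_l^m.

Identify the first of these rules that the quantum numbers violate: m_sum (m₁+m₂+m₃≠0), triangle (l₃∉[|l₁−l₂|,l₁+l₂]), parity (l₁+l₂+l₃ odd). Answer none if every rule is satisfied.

triangle

azimuthal sum: 1 − 1 + 0 = 0  ✓
2 ≤ 1 ≤ 6 (triangle on l)  ✗
L = 2 + 4 + 1 = 7 (odd)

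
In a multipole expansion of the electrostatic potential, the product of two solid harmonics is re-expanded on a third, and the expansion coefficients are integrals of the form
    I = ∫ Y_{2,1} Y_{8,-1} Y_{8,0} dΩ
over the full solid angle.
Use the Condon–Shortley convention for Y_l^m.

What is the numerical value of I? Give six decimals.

m-sum 0 ✓  L=18 even ✓  6≤8≤10 ✓
Π(2lᵢ+1) = 5×17×17 = 1445
triangle coeff Δ(2,8,8) = 1/348840
Σ_t [0,2]: t=0:+1/116121600 t=1:−1/25401600 t=2:+1/116121600 = -1/45158400
(3j)²=24/1615 [(2 8 8; 0 0 0)], sign=-1
Σ_t [0,1]: t=0:+1/50803200 t=1:−1/58060800 = 1/406425600
(3j)²=1/3230 [(2 8 8; 1 -1 0)], sign=+1
⇒ 4πI² = 12/1805
I = (-1)√(12/1805/(4π)) = -0.02300102

-0.023001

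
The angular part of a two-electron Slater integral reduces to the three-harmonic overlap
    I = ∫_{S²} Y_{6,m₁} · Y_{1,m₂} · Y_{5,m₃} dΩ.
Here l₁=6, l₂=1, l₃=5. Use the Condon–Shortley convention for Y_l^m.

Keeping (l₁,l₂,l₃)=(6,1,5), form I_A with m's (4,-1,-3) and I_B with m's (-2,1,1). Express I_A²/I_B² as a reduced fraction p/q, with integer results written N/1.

45/28

Shared (l₁,l₂,l₃)=(6,1,5): N and (l;000)² cancel in I_A²/I_B².
A: Δ = 2!·10!·0!/13! = 1/858; Racah Σ t=0..0: t=0:+1/161280 = 1/161280; ⇒ 3j(6 1 5; 4 -1 -3)² = 15/286, sgn +1
B: Δ = 2!·10!·0!/13! = 1/858; Racah Σ t=2..2: t=2:+1/34560 = 1/34560; ⇒ 3j(6 1 5; -2 1 1)² = 14/429, sgn +1
I_A²/I_B² = (15/286)/(14/429) = 45/28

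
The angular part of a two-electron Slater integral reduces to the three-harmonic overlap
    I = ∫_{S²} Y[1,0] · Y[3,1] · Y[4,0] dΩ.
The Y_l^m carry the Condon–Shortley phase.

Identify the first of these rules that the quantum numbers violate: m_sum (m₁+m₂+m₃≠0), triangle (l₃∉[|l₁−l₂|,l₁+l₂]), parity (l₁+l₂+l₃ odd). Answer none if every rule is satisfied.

m_sum

m₁+m₂+m₃ = 0 + 1 + 0 = 1  ✗
triangle: |1−3|=2 ≤ l₃=4 ≤ 1+3=4
parity: l₁+l₂+l₃ = 8 is even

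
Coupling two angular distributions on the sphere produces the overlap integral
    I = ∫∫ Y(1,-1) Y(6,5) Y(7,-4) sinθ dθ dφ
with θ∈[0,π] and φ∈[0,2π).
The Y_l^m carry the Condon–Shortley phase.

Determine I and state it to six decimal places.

Checks pass: Σm=0; 14 even; l₃=7∈[5,7].
(2·1+1)(2·6+1)(2·7+1) = 585
Δ: 0! 2! 12! / 15! → 1/1365
sum: t=0:+1/518400 = 1/518400
3j²(1 6 7; 0 0 0) = Δ·Π!·Σ² = 7/195  (sign -1)
sum: t=0:+1/79833600 = 1/79833600
3j²(1 6 7; -1 5 -4) = Δ·Π!·Σ² = 1/455  (sign -1)
combine: 4πI² = 585·7/195·1/455 = 3/65
take √, sign +1: I = 0.06060368

0.060604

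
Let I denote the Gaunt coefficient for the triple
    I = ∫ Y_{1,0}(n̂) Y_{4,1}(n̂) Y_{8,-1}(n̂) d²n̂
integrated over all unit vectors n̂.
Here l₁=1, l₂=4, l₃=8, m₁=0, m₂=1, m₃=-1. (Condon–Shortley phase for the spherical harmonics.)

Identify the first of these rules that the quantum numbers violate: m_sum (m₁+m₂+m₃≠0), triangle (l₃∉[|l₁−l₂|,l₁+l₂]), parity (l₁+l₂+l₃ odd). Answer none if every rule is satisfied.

triangle

Σmᵢ = 0  ✓
l₃∈[|l₁−l₂|,l₁+l₂]=[3,5], have l₃=8  ✗
Σlᵢ = 13 ⇒ odd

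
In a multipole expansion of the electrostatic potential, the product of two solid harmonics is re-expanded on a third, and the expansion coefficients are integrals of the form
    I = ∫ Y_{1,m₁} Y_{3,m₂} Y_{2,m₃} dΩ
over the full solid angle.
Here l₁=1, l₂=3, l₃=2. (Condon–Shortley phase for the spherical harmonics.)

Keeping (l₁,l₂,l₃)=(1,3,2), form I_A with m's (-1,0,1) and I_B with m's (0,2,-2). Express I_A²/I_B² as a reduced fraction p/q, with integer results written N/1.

Shared (l₁,l₂,l₃)=(1,3,2): N and (l;000)² cancel in I_A²/I_B².
A: Δ = 2!·0!·4!/7! = 1/105; Racah Σ t=2..2: t=2:+1/12 = 1/12; ⇒ 3j(1 3 2; -1 0 1)² = 1/35, sgn -1
B: Δ = 2!·0!·4!/7! = 1/105; Racah Σ t=1..1: t=1:−1/24 = -1/24; ⇒ 3j(1 3 2; 0 2 -2)² = 1/21, sgn -1
I_A²/I_B² = (1/35)/(1/21) = 3/5

3/5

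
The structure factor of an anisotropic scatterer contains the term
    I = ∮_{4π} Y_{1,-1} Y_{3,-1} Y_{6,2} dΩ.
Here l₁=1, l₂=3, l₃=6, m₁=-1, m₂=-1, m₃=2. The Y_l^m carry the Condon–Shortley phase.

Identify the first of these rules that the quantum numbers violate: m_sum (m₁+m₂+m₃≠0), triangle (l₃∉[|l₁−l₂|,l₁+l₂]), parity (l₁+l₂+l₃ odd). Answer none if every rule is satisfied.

triangle

m₁+m₂+m₃ = -1 − 1 + 2 = 0  ✓
triangle: |1−3|=2 ≤ l₃=6 ≤ 1+3=4  ✗
parity: l₁+l₂+l₃ = 10 is even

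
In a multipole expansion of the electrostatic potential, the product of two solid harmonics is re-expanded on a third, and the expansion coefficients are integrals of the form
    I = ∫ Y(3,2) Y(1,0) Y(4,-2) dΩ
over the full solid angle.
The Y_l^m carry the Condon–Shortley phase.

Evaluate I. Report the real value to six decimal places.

Checks pass: Σm=0; 8 even; l₃=4∈[2,4].
(2·3+1)(2·1+1)(2·4+1) = 189
Δ: 0! 6! 2! / 9! → 1/252
sum: t=0:+1/36 = 1/36
3j²(3 1 4; 0 0 0) = Δ·Π!·Σ² = 4/63  (sign +1)
sum: t=0:+1/120 = 1/120
3j²(3 1 4; 2 0 -2) = Δ·Π!·Σ² = 1/21  (sign +1)
combine: 4πI² = 189·4/63·1/21 = 4/7
take √, sign +1: I = 0.21324362

0.213244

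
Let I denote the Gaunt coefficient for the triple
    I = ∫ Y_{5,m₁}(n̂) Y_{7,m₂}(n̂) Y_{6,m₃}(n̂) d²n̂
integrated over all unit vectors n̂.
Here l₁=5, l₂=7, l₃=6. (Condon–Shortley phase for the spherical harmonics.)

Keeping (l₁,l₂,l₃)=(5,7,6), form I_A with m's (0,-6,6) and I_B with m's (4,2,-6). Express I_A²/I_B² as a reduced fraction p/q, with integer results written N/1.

715/126

l's match ⇒ only the (l;m) 3-j factors differ between A and B.
A: triangle coeff Δ(5,7,6) = 1/174594420; Σ_t [1,1]: t=1:−1/116121600 = -1/116121600; (3j)²=165/9044 [(5 7 6; 0 -6 6)], sign=-1
B: triangle coeff Δ(5,7,6) = 1/174594420; Σ_t [1,1]: t=1:−1/116121600 = -1/116121600; (3j)²=27/8398 [(5 7 6; 4 2 -6)], sign=-1
I_A²/I_B² = (165/9044)/(27/8398) = 715/126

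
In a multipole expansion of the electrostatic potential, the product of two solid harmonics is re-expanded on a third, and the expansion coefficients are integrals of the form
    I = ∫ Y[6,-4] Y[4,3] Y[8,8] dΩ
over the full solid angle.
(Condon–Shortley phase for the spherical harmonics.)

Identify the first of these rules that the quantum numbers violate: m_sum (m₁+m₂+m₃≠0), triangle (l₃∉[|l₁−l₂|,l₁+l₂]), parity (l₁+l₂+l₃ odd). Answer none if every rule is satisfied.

m_sum

azimuthal sum: -4 + 3 + 8 = 7  ✗
2 ≤ 8 ≤ 10 (triangle on l)
L = 6 + 4 + 8 = 18 (even)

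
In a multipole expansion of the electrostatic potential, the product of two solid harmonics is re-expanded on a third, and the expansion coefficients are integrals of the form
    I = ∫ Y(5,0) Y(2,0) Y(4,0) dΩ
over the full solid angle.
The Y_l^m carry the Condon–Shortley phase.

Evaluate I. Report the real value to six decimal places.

Σlᵢ=11 odd — θ-integrand is odd under cosθ→−cosθ; I=0

0.000000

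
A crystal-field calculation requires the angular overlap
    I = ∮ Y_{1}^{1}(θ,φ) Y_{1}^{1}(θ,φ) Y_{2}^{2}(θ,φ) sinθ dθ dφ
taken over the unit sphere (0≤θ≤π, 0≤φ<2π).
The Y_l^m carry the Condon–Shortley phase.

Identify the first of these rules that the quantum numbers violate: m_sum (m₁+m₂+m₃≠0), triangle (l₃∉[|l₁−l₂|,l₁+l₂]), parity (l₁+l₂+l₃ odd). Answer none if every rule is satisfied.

m₁+m₂+m₃ = 1 + 1 + 2 = 4  ✗
triangle: |1−1|=0 ≤ l₃=2 ≤ 1+1=2
parity: l₁+l₂+l₃ = 4 is even

m_sum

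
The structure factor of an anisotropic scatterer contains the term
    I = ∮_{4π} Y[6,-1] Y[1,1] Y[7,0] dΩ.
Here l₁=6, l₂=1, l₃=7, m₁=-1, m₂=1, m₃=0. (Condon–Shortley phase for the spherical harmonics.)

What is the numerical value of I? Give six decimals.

0.160342

Checks pass: Σm=0; 14 even; l₃=7∈[5,7].
(2·6+1)(2·1+1)(2·7+1) = 585
Δ: 0! 12! 2! / 15! → 1/1365
sum: t=0:+1/518400 = 1/518400
3j²(6 1 7; 0 0 0) = Δ·Π!·Σ² = 7/195  (sign -1)
sum: t=0:+1/1209600 = 1/1209600
3j²(6 1 7; -1 1 0) = Δ·Π!·Σ² = 1/65  (sign -1)
combine: 4πI² = 585·7/195·1/65 = 21/65
take √, sign +1: I = 0.16034227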